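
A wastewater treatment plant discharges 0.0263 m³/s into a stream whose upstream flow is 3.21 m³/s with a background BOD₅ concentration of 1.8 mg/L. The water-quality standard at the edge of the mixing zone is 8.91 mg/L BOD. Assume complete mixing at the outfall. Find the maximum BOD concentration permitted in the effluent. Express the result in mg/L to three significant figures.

877 mg/L

Mass balance: 8.91·3.236 = 0.0263·Cₑ + 3.21·1.8.
Cₑ = (28.84 − 5.778) / 0.0263 = 876.7 mg/L.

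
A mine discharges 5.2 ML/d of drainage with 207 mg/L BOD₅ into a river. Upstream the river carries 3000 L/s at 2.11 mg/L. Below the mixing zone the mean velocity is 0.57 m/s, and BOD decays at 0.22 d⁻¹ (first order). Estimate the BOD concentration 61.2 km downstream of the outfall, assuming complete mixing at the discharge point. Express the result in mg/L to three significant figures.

5.2 ML/d = 0.06019 m³/s.
3000 L/s = 3 m³/s.
After complete mixing, C₀ = (0.06019·207 + 3·2.11) / 3.06 = 6.14 mg/L.
Travel time t = 6.12e+04 m / 0.57 m/s = 1.074e+05 s = 1.243 d.
C = 6.14·exp(−0.22·1.243) = 6.14·0.7608 = 4.671 mg/L.

4.67 mg/L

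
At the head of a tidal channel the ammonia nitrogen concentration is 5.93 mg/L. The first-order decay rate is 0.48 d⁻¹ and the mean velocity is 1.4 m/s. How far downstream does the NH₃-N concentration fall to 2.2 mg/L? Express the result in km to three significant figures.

250 km

From C = C₀·e^(−kt), t = ln(C₀/C)/k = ln(5.93/2.2)/0.48 = 0.9916/0.48 = 2.066 d.
Distance = v·t = 1.4 m/s × 1.785e+05 s = 2.499e+05 m = 249.9 km.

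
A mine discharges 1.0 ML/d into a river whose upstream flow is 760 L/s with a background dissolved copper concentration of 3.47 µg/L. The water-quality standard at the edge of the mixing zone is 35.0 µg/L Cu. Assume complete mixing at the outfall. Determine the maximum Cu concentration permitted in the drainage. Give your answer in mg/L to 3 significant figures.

1.0 ML/d = 0.01157 m³/s.
760 L/s = 0.76 m³/s.
3.47 µg/L = 0.00347 mg/L.
35.0 µg/L = 0.035 mg/L.
Mass balance: 0.035·0.7716 = 0.01157·Cₑ + 0.76·0.00347.
Cₑ = (0.02701 − 0.002637) / 0.01157 = 2.105 mg/L.

2.11 mg/L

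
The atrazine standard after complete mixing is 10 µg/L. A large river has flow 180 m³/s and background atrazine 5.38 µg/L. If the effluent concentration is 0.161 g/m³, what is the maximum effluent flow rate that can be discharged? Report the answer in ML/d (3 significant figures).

5.38 µg/L = 0.00538 mg/L.
10 µg/L = 0.01 mg/L.
Mass balance at complete mixing: C_std·(Q_w + Q_r) = Q_w·C_e + Q_r·C_b.
Rearranging, Q_w = Q_r·(C_std − C_b)/(C_e − C_std) = 180·(0.01 − 0.00538) / (0.161 − 0.01) = 5.507 m³/s.
= 475.8 ML/d.

476 ML/d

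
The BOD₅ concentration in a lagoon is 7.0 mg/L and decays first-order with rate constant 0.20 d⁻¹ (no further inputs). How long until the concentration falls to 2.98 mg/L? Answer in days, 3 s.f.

t = ln(C₀/C)/k = ln(7.0/2.98)/0.20 = 0.854/0.20 = 4.27 d.

4.27 d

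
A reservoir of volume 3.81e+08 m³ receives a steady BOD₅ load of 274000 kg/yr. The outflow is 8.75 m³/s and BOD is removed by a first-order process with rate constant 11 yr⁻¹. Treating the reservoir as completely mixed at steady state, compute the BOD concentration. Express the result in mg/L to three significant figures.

Outflow Q = 8.75 m³/s × 3.156e+07 s/yr = 2.761e+08 m³/yr.
Steady-state CSTR mass balance: W = Q·C + k·V·C, so C = W/(Q + kV).
Q + kV = 2.761e+08 + 11·3.81e+08 = 4.467e+09 m³/yr.
C = 274000/4.467e+09 = 6.134e-05 kg/m³ = 0.06134 mg/L.

0.0613 mg/L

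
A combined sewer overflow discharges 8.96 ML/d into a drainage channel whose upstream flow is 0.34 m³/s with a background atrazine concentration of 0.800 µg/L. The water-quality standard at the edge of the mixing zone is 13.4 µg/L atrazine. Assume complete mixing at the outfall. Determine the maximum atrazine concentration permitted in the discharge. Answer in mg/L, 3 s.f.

0.0547 mg/L

8.96 ML/d = 0.1037 m³/s.
0.800 µg/L = 0.0008 mg/L.
13.4 µg/L = 0.0134 mg/L.
Mass balance: 0.0134·0.4437 = 0.1037·Cₑ + 0.34·0.0008.
Cₑ = (0.005946 − 0.000272) / 0.1037 = 0.05471 mg/L.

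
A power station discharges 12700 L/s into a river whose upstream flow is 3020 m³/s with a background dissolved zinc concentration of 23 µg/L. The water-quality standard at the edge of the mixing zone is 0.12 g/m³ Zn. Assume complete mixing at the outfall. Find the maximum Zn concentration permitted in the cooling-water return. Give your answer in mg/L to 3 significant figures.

12700 L/s = 12.7 m³/s.
23 µg/L = 0.023 mg/L.
Mass balance: 0.12·3033 = 12.7·Cₑ + 3020·0.023.
Cₑ = (363.9 − 69.46) / 12.7 = 23.19 mg/L.

23.2 mg/L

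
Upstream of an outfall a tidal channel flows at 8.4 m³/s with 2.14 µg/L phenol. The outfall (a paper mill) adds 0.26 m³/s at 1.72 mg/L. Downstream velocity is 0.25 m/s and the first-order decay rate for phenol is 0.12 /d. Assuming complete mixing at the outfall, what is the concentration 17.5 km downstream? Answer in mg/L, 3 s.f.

2.14 µg/L = 0.00214 mg/L.
After complete mixing, C₀ = (0.26·1.72 + 8.4·0.00214) / 8.66 = 0.05372 mg/L.
Travel time t = 1.75e+04 m / 0.25 m/s = 7e+04 s = 0.8102 d.
C = 0.05372·exp(−0.12·0.8102) = 0.05372·0.9074 = 0.04874 mg/L.

0.0487 mg/L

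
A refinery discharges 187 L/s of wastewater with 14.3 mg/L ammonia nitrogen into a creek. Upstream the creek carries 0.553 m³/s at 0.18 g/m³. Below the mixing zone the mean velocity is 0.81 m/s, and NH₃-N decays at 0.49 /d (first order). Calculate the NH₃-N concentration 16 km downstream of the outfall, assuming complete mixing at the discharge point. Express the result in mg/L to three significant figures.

3.35 mg/L

187 L/s = 0.187 m³/s.
After complete mixing, C₀ = (0.187·14.3 + 0.553·0.18) / 0.74 = 3.748 mg/L.
Travel time t = 1.6e+04 m / 0.81 m/s = 1.975e+04 s = 0.2286 d.
C = 3.748·exp(−0.49·0.2286) = 3.748·0.894 = 3.351 mg/L.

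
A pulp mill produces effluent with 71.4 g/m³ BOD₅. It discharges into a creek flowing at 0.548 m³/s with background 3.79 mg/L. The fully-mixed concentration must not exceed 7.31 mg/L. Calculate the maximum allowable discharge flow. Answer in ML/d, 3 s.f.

2.60 ML/d

Mass balance at complete mixing: C_std·(Q_w + Q_r) = Q_w·C_e + Q_r·C_b.
Rearranging, Q_w = Q_r·(C_std − C_b)/(C_e − C_std) = 0.548·(7.31 − 3.79) / (71.4 − 7.31) = 0.0301 m³/s.
= 2.6 ML/d.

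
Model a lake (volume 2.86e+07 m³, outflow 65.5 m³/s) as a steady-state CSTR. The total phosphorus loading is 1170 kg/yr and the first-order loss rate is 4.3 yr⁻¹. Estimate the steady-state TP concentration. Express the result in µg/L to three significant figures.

0.534 µg/L

Outflow Q = 65.5 m³/s × 3.156e+07 s/yr = 2.067e+09 m³/yr.
Steady-state CSTR mass balance: W = Q·C + k·V·C, so C = W/(Q + kV).
Q + kV = 2.067e+09 + 4.3·2.86e+07 = 2.19e+09 m³/yr.
C = 1170/2.19e+09 = 5.342e-07 kg/m³ = 0.0005342 mg/L = 0.5342 µg/L.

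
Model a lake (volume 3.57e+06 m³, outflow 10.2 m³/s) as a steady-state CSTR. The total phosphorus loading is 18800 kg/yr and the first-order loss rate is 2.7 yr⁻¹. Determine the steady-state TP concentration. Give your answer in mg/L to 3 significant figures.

Outflow Q = 10.2 m³/s × 3.156e+07 s/yr = 3.219e+08 m³/yr.
Steady-state CSTR mass balance: W = Q·C + k·V·C, so C = W/(Q + kV).
Q + kV = 3.219e+08 + 2.7·3.57e+06 = 3.315e+08 m³/yr.
C = 18800/3.315e+08 = 5.671e-05 kg/m³ = 0.05671 mg/L.

0.0567 mg/L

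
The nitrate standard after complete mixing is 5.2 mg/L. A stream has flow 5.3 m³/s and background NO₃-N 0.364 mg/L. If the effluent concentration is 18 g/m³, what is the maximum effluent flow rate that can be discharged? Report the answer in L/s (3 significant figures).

Mass balance at complete mixing: C_std·(Q_w + Q_r) = Q_w·C_e + Q_r·C_b.
Rearranging, Q_w = Q_r·(C_std − C_b)/(C_e − C_std) = 5.3·(5.2 − 0.364) / (18 − 5.2) = 2.002 m³/s.
= 2002 L/s.

2000 L/s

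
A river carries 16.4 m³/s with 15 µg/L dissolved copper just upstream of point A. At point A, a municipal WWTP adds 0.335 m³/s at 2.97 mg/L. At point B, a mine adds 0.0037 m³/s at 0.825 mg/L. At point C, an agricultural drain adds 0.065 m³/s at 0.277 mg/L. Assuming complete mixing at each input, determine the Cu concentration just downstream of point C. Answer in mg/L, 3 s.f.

0.0751 mg/L

15 µg/L = 0.015 mg/L.
After input A: C = (16.4·0.015 + 0.335·2.97) / 16.73 = 0.07415 mg/L.
After input B: C = (16.73·0.07415 + 0.0037·0.825) / 16.74 = 0.07432 mg/L.
After input C: C = (16.74·0.07432 + 0.065·0.277) / 16.8 = 0.0751 mg/L.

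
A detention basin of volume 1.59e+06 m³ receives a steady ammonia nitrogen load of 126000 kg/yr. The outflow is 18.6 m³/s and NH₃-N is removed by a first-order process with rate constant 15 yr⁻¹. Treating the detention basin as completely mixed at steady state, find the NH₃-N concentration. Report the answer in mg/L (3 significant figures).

Outflow Q = 18.6 m³/s × 3.156e+07 s/yr = 5.87e+08 m³/yr.
Steady-state CSTR mass balance: W = Q·C + k·V·C, so C = W/(Q + kV).
Q + kV = 5.87e+08 + 15·1.59e+06 = 6.108e+08 m³/yr.
C = 126000/6.108e+08 = 0.0002063 kg/m³ = 0.2063 mg/L.

0.206 mg/L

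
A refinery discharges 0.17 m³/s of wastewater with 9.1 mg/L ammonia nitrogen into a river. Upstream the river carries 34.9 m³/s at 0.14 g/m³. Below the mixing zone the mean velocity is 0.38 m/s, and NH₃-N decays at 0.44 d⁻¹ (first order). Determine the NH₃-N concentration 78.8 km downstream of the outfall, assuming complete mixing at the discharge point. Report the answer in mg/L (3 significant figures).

0.0638 mg/L

After complete mixing, C₀ = (0.17·9.1 + 34.9·0.14) / 35.07 = 0.1834 mg/L.
Travel time t = 7.88e+04 m / 0.38 m/s = 2.074e+05 s = 2.4 d.
C = 0.1834·exp(−0.44·2.4) = 0.1834·0.3478 = 0.0638 mg/L.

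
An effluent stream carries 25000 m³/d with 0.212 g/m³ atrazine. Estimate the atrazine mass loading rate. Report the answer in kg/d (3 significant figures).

5.30 kg/d

25000 m³/d = 0.2894 m³/s.
Mass flux = Q·C = 0.2894 m³/s × 0.212 g/m³ = 0.06134 g/s.
= 0.06134 g/s × 86.4 = 5.3 kg/d.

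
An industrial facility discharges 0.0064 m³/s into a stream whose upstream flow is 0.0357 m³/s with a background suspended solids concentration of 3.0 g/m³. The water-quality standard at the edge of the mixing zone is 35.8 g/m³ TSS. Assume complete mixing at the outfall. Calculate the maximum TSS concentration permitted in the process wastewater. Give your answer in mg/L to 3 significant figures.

219 mg/L

Mass balance: 35.8·0.0421 = 0.0064·Cₑ + 0.0357·3.
Cₑ = (1.507 − 0.1071) / 0.0064 = 218.8 mg/L.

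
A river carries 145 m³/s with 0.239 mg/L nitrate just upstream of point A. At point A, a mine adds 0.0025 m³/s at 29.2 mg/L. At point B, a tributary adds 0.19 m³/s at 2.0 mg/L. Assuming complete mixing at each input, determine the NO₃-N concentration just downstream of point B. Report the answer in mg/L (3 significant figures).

0.242 mg/L

After input A: C = (145·0.239 + 0.0025·29.2) / 145 = 0.2395 mg/L.
After input B: C = (145·0.2395 + 0.19·2) / 145.2 = 0.2418 mg/L.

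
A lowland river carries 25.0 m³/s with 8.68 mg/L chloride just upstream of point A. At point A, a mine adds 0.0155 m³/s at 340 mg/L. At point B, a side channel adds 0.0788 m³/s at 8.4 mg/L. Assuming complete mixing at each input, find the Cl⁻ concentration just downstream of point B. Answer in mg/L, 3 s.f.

After input A: C = (25·8.68 + 0.0155·340) / 25.02 = 8.885 mg/L.
After input B: C = (25.02·8.885 + 0.0788·8.4) / 25.09 = 8.884 mg/L.

8.88 mg/L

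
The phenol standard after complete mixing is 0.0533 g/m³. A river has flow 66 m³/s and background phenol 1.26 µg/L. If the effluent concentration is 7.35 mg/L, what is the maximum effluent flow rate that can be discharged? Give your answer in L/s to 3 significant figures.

1.26 µg/L = 0.00126 mg/L.
Mass balance at complete mixing: C_std·(Q_w + Q_r) = Q_w·C_e + Q_r·C_b.
Rearranging, Q_w = Q_r·(C_std − C_b)/(C_e − C_std) = 66·(0.0533 − 0.00126) / (7.35 − 0.0533) = 0.4707 m³/s.
= 470.7 L/s.

471 L/s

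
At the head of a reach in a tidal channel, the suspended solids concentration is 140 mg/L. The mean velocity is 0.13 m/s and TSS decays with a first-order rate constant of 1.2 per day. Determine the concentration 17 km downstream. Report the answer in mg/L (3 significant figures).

Travel time t = 17 km / 0.13 m/s = 1.7e+04/0.13 = 1.308e+05 s = 1.514 d.
First-order decay: C = 140·exp(−1.2·1.514) = 140·0.1626 = 22.77 mg/L.

22.8 mg/L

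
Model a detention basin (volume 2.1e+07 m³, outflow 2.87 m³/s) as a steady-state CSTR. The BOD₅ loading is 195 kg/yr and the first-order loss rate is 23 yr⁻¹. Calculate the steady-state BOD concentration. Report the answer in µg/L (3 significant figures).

Outflow Q = 2.87 m³/s × 3.156e+07 s/yr = 9.057e+07 m³/yr.
Steady-state CSTR mass balance: W = Q·C + k·V·C, so C = W/(Q + kV).
Q + kV = 9.057e+07 + 23·2.1e+07 = 5.736e+08 m³/yr.
C = 195/5.736e+08 = 3.4e-07 kg/m³ = 0.00034 mg/L = 0.34 µg/L.

0.340 µg/L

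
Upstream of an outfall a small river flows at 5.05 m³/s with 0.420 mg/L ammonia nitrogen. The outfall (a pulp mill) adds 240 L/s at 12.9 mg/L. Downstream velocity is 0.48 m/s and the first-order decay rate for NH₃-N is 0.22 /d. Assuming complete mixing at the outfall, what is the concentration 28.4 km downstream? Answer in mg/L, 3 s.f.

240 L/s = 0.24 m³/s.
After complete mixing, C₀ = (0.24·12.9 + 5.05·0.42) / 5.29 = 0.9862 mg/L.
Travel time t = 2.84e+04 m / 0.48 m/s = 5.917e+04 s = 0.6848 d.
C = 0.9862·exp(−0.22·0.6848) = 0.9862·0.8601 = 0.8483 mg/L.

0.848 mg/L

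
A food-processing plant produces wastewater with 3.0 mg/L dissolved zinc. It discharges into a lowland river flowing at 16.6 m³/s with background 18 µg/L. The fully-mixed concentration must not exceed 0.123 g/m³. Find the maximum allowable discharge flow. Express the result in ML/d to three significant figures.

18 µg/L = 0.018 mg/L.
Mass balance at complete mixing: C_std·(Q_w + Q_r) = Q_w·C_e + Q_r·C_b.
Rearranging, Q_w = Q_r·(C_std − C_b)/(C_e − C_std) = 16.6·(0.123 − 0.018) / (3 − 0.123) = 0.6058 m³/s.
= 52.34 ML/d.

52.3 ML/d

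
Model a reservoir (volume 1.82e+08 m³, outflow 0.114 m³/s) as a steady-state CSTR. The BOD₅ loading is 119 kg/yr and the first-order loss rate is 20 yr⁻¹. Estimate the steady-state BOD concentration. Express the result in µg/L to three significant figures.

0.0327 µg/L

Outflow Q = 0.114 m³/s × 3.156e+07 s/yr = 3.598e+06 m³/yr.
Steady-state CSTR mass balance: W = Q·C + k·V·C, so C = W/(Q + kV).
Q + kV = 3.598e+06 + 20·1.82e+08 = 3.644e+09 m³/yr.
C = 119/3.644e+09 = 3.266e-08 kg/m³ = 3.266e-05 mg/L = 0.03266 µg/L.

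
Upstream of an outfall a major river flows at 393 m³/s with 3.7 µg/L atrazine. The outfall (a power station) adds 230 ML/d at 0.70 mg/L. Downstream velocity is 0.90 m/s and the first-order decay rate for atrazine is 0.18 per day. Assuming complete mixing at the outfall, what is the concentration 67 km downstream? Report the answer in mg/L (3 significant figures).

230 ML/d = 2.662 m³/s.
3.7 µg/L = 0.0037 mg/L.
After complete mixing, C₀ = (2.662·0.7 + 393·0.0037) / 395.7 = 0.008385 mg/L.
Travel time t = 6.7e+04 m / 0.90 m/s = 7.444e+04 s = 0.8616 d.
C = 0.008385·exp(−0.18·0.8616) = 0.008385·0.8563 = 0.00718 mg/L.

0.00718 mg/L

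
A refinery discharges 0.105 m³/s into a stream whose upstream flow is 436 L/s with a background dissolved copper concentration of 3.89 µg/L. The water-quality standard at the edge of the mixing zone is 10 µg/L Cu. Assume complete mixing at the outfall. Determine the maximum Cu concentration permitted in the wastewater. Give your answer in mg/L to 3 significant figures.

436 L/s = 0.436 m³/s.
3.89 µg/L = 0.00389 mg/L.
10 µg/L = 0.01 mg/L.
Mass balance: 0.01·0.541 = 0.105·Cₑ + 0.436·0.00389.
Cₑ = (0.00541 − 0.001696) / 0.105 = 0.03537 mg/L.

0.0354 mg/L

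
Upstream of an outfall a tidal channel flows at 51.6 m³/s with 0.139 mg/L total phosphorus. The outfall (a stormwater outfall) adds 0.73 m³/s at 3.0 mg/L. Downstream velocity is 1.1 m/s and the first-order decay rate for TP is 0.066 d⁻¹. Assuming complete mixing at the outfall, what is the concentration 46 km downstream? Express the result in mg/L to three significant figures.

After complete mixing, C₀ = (0.73·3 + 51.6·0.139) / 52.33 = 0.1789 mg/L.
Travel time t = 4.6e+04 m / 1.1 m/s = 4.182e+04 s = 0.484 d.
C = 0.1789·exp(−0.066·0.484) = 0.1789·0.9686 = 0.1733 mg/L.

0.173 mg/L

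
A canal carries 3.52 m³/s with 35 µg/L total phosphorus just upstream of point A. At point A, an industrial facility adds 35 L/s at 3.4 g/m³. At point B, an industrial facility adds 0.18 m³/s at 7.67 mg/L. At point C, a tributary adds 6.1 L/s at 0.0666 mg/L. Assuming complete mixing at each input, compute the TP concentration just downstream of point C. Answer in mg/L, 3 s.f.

0.434 mg/L

35 µg/L = 0.035 mg/L.
35 L/s = 0.035 m³/s.
After input A: C = (3.52·0.035 + 0.035·3.4) / 3.555 = 0.06813 mg/L.
After input B: C = (3.555·0.06813 + 0.18·7.67) / 3.735 = 0.4345 mg/L.
6.1 L/s = 0.0061 m³/s.
After input C: C = (3.735·0.4345 + 0.0061·0.0666) / 3.741 = 0.4339 mg/L.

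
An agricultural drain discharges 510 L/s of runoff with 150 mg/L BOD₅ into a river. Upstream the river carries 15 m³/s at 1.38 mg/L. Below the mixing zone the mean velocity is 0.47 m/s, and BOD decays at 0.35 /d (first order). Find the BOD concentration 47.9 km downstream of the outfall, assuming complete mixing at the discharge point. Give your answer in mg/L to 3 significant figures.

510 L/s = 0.51 m³/s.
After complete mixing, C₀ = (0.51·150 + 15·1.38) / 15.51 = 6.267 mg/L.
Travel time t = 4.79e+04 m / 0.47 m/s = 1.019e+05 s = 1.18 d.
C = 6.267·exp(−0.35·1.18) = 6.267·0.6618 = 4.147 mg/L.

4.15 mg/L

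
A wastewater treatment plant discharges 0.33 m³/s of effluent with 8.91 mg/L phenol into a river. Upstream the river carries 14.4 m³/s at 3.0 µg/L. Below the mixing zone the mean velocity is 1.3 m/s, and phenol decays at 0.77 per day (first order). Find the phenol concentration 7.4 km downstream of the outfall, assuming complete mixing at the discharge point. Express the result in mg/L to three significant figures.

0.193 mg/L

3.0 µg/L = 0.003 mg/L.
After complete mixing, C₀ = (0.33·8.91 + 14.4·0.003) / 14.73 = 0.2025 mg/L.
Travel time t = 7400 m / 1.3 m/s = 5692 s = 0.06588 d.
C = 0.2025·exp(−0.77·0.06588) = 0.2025·0.9505 = 0.1925 mg/L.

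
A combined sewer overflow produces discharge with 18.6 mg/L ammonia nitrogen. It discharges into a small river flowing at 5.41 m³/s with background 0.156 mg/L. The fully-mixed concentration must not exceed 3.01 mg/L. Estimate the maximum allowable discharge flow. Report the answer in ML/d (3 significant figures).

Mass balance at complete mixing: C_std·(Q_w + Q_r) = Q_w·C_e + Q_r·C_b.
Rearranging, Q_w = Q_r·(C_std − C_b)/(C_e − C_std) = 5.41·(3.01 − 0.156) / (18.6 − 3.01) = 0.9904 m³/s.
= 85.57 ML/d.

85.6 ML/d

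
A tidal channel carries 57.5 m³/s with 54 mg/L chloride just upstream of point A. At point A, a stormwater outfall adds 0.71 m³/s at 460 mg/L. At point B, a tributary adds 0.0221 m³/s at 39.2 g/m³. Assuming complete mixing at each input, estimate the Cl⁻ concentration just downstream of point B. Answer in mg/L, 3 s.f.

58.9 mg/L

After input A: C = (57.5·54 + 0.71·460) / 58.21 = 58.95 mg/L.
After input B: C = (58.21·58.95 + 0.0221·39.2) / 58.23 = 58.94 mg/L.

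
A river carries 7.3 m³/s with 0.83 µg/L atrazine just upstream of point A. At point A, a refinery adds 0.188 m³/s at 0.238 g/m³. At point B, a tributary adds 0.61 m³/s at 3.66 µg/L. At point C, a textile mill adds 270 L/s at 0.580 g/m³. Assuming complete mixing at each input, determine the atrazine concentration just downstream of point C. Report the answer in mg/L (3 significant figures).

0.83 µg/L = 0.00083 mg/L.
After input A: C = (7.3·0.00083 + 0.188·0.238) / 7.488 = 0.006785 mg/L.
3.66 µg/L = 0.00366 mg/L.
After input B: C = (7.488·0.006785 + 0.61·0.00366) / 8.098 = 0.006549 mg/L.
270 L/s = 0.27 m³/s.
After input C: C = (8.098·0.006549 + 0.27·0.58) / 8.368 = 0.02505 mg/L.

0.0251 mg/L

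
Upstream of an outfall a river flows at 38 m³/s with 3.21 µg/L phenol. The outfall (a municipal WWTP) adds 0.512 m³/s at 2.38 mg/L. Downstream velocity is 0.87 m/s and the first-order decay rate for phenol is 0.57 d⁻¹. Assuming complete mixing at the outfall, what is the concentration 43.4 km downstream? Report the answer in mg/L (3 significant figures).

0.0250 mg/L

3.21 µg/L = 0.00321 mg/L.
After complete mixing, C₀ = (0.512·2.38 + 38·0.00321) / 38.51 = 0.03481 mg/L.
Travel time t = 4.34e+04 m / 0.87 m/s = 4.989e+04 s = 0.5774 d.
C = 0.03481·exp(−0.57·0.5774) = 0.03481·0.7196 = 0.02505 mg/L.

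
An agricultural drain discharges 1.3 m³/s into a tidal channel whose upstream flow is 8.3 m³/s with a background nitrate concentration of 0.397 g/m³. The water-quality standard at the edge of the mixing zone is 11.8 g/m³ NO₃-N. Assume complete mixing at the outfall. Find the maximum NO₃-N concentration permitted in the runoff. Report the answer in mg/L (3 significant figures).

84.6 mg/L

Mass balance: 11.8·9.6 = 1.3·Cₑ + 8.3·0.397.
Cₑ = (113.3 − 3.295) / 1.3 = 84.6 mg/L.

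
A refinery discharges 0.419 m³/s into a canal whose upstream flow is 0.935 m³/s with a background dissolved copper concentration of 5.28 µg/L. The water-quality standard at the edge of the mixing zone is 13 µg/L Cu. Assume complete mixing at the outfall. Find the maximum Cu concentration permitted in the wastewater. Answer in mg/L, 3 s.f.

5.28 µg/L = 0.00528 mg/L.
13 µg/L = 0.013 mg/L.
Mass balance: 0.013·1.354 = 0.419·Cₑ + 0.935·0.00528.
Cₑ = (0.0176 − 0.004937) / 0.419 = 0.03023 mg/L.

0.0302 mg/L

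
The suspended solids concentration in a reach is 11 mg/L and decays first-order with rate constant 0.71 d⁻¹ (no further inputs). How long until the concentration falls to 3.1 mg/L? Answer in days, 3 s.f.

1.78 d

t = ln(C₀/C)/k = ln(11/3.1)/0.71 = 1.266/0.71 = 1.784 d.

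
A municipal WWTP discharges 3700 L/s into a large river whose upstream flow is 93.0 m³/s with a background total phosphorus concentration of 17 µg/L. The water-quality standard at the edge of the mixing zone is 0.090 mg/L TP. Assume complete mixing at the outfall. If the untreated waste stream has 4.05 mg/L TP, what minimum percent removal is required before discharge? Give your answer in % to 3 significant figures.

52.5 %

3700 L/s = 3.7 m³/s.
17 µg/L = 0.017 mg/L.
Mass balance: 0.09·96.7 = 3.7·Cₑ + 93·0.017.
Cₑ = (8.703 − 1.581) / 3.7 = 1.925 mg/L.
Required removal = 1 − 1.925/4.05 = 52.47 %.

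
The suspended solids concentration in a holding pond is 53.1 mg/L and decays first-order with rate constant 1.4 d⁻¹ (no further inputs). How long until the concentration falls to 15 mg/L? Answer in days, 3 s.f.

t = ln(C₀/C)/k = ln(53.1/15)/1.4 = 1.264/1.4 = 0.9029 d.

0.903 d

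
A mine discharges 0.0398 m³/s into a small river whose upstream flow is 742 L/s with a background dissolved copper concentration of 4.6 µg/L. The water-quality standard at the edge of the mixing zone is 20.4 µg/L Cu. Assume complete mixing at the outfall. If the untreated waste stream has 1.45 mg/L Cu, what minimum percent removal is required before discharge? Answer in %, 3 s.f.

78.3 %

742 L/s = 0.742 m³/s.
4.6 µg/L = 0.0046 mg/L.
20.4 µg/L = 0.0204 mg/L.
Mass balance: 0.0204·0.7818 = 0.0398·Cₑ + 0.742·0.0046.
Cₑ = (0.01595 − 0.003413) / 0.0398 = 0.315 mg/L.
Required removal = 1 − 0.315/1.45 = 78.28 %.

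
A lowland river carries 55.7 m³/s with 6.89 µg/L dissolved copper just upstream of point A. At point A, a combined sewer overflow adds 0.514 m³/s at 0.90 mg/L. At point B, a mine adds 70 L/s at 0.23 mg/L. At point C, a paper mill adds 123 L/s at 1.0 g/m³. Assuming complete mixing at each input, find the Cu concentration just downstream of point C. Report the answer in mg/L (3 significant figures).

0.0175 mg/L

6.89 µg/L = 0.00689 mg/L.
After input A: C = (55.7·0.00689 + 0.514·0.9) / 56.21 = 0.01506 mg/L.
70 L/s = 0.07 m³/s.
After input B: C = (56.21·0.01506 + 0.07·0.23) / 56.28 = 0.01532 mg/L.
123 L/s = 0.123 m³/s.
After input C: C = (56.28·0.01532 + 0.123·1) / 56.41 = 0.01747 mg/L.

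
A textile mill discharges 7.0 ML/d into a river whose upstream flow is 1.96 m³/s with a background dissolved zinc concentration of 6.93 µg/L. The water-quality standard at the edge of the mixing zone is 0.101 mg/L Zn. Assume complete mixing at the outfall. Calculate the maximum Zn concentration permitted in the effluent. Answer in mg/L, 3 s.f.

2.38 mg/L

7.0 ML/d = 0.08102 m³/s.
6.93 µg/L = 0.00693 mg/L.
Mass balance: 0.101·2.041 = 0.08102·Cₑ + 1.96·0.00693.
Cₑ = (0.2061 − 0.01358) / 0.08102 = 2.377 mg/L.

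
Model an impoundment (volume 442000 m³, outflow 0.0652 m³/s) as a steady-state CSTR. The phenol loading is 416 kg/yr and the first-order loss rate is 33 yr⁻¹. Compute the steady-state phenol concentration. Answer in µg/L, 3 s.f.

25.0 µg/L

Outflow Q = 0.0652 m³/s × 3.156e+07 s/yr = 2.058e+06 m³/yr.
Steady-state CSTR mass balance: W = Q·C + k·V·C, so C = W/(Q + kV).
Q + kV = 2.058e+06 + 33·442000 = 1.664e+07 m³/yr.
C = 416/1.664e+07 = 2.499e-05 kg/m³ = 0.02499 mg/L = 24.99 µg/L.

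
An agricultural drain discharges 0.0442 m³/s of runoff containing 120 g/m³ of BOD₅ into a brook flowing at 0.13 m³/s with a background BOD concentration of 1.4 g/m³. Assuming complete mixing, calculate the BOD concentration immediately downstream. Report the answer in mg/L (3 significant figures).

31.5 mg/L

Conservation of mass across the mixing zone: C = (0.0442·120 + 0.13·1.4) / (0.0442 + 0.13) = 5.486/0.1742 = 31.49 mg/L.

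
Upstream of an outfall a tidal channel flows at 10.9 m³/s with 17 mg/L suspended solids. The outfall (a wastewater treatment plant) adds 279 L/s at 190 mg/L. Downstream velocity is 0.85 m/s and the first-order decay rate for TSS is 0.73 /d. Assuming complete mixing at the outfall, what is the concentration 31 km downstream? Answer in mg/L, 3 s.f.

15.7 mg/L

279 L/s = 0.279 m³/s.
After complete mixing, C₀ = (0.279·190 + 10.9·17) / 11.18 = 21.32 mg/L.
Travel time t = 3.1e+04 m / 0.85 m/s = 3.647e+04 s = 0.4221 d.
C = 21.32·exp(−0.73·0.4221) = 21.32·0.7348 = 15.66 mg/L.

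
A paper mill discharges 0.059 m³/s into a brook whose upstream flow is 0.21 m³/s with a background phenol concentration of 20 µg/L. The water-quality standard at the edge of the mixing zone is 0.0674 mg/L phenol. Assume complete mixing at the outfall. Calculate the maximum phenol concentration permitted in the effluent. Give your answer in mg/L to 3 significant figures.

0.236 mg/L

20 µg/L = 0.02 mg/L.
Mass balance: 0.0674·0.269 = 0.059·Cₑ + 0.21·0.02.
Cₑ = (0.01813 − 0.0042) / 0.059 = 0.2361 mg/L.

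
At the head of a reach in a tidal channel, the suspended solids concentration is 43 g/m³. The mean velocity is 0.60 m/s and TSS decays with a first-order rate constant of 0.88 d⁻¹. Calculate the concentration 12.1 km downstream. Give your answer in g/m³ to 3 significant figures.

Travel time t = 12.1 km / 0.60 m/s = 1.21e+04/0.60 = 2.017e+04 s = 0.2334 d.
First-order decay: C = 43·exp(−0.88·0.2334) = 43·0.8143 = 35.02 g/m³.

35.0 g/m³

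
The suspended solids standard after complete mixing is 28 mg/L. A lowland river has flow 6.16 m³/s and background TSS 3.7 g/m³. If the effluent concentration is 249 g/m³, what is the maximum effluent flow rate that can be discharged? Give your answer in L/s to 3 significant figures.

677 L/s

Mass balance at complete mixing: C_std·(Q_w + Q_r) = Q_w·C_e + Q_r·C_b.
Rearranging, Q_w = Q_r·(C_std − C_b)/(C_e − C_std) = 6.16·(28 − 3.7) / (249 − 28) = 0.6773 m³/s.
= 677.3 L/s.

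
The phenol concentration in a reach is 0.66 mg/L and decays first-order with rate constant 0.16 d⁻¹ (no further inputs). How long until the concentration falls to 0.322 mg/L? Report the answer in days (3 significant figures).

4.49 d

t = ln(C₀/C)/k = ln(0.66/0.322)/0.16 = 0.7177/0.16 = 4.486 d.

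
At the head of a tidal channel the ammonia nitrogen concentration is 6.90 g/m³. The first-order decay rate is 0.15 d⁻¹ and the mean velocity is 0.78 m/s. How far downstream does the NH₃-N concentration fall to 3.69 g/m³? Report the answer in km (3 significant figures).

281 km

From C = C₀·e^(−kt), t = ln(C₀/C)/k = ln(6.90/3.69)/0.15 = 0.6259/0.15 = 4.173 d.
Distance = v·t = 0.78 m/s × 3.605e+05 s = 2.812e+05 m = 281.2 km.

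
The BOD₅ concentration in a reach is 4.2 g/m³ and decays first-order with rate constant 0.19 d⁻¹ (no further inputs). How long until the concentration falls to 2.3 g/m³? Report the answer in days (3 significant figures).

t = ln(C₀/C)/k = ln(4.2/2.3)/0.19 = 0.6022/0.19 = 3.169 d.

3.17 d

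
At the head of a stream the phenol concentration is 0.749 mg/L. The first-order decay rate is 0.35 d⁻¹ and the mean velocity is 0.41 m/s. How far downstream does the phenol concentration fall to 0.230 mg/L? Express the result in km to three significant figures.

From C = C₀·e^(−kt), t = ln(C₀/C)/k = ln(0.749/0.230)/0.35 = 1.181/0.35 = 3.373 d.
Distance = v·t = 0.41 m/s × 2.915e+05 s = 1.195e+05 m = 119.5 km.

119 km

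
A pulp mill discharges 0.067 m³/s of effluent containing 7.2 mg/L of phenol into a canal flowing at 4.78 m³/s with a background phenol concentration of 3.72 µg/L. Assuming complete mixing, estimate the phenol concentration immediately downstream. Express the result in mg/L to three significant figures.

3.72 µg/L = 0.00372 mg/L.
Conservation of mass across the mixing zone: C = (0.067·7.2 + 4.78·0.00372) / (0.067 + 4.78) = 0.5002/4.847 = 0.1032 mg/L.

0.103 mg/L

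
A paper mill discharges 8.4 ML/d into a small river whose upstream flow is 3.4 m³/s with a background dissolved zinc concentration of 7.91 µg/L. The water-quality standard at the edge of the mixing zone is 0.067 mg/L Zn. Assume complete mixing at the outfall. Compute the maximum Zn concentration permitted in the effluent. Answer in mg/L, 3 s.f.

8.4 ML/d = 0.09722 m³/s.
7.91 µg/L = 0.00791 mg/L.
Mass balance: 0.067·3.497 = 0.09722·Cₑ + 3.4·0.00791.
Cₑ = (0.2343 − 0.02689) / 0.09722 = 2.133 mg/L.

2.13 mg/L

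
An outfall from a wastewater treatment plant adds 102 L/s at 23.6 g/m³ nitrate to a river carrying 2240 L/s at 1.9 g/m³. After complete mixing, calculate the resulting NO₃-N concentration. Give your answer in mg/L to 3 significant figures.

2.85 mg/L

102 L/s = 0.102 m³/s.
2240 L/s = 2.24 m³/s.
By mass balance at complete mixing, C = (0.102·23.6 + 2.24·1.9) / (0.102 + 2.24) = 6.663/2.342 = 2.845 mg/L.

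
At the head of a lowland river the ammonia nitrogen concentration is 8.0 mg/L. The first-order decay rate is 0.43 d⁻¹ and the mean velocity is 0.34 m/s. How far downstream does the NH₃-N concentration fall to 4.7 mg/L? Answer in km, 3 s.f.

36.3 km

From C = C₀·e^(−kt), t = ln(C₀/C)/k = ln(8.0/4.7)/0.43 = 0.5319/0.43 = 1.237 d.
Distance = v·t = 0.34 m/s × 1.069e+05 s = 3.634e+04 m = 36.34 km.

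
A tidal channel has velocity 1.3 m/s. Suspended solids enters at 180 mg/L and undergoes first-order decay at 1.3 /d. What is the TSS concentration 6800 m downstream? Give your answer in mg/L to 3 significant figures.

166 mg/L

Travel time t = 6800 m / 1.3 m/s = 6800/1.3 = 5231 s = 0.06054 d.
First-order decay: C = 180·exp(−1.3·0.06054) = 180·0.9243 = 166.4 mg/L.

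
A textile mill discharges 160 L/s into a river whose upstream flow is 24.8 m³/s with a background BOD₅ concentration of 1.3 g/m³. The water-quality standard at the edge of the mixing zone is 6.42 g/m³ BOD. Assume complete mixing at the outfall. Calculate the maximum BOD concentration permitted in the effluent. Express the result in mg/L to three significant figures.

160 L/s = 0.16 m³/s.
Mass balance: 6.42·24.96 = 0.16·Cₑ + 24.8·1.3.
Cₑ = (160.2 − 32.24) / 0.16 = 800 mg/L.

800 mg/L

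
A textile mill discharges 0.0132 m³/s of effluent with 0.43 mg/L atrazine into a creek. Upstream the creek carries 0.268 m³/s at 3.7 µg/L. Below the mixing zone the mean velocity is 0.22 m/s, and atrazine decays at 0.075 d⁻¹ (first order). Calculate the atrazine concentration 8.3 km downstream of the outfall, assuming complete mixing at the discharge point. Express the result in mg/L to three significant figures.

0.0229 mg/L

3.7 µg/L = 0.0037 mg/L.
After complete mixing, C₀ = (0.0132·0.43 + 0.268·0.0037) / 0.2812 = 0.02371 mg/L.
Travel time t = 8300 m / 0.22 m/s = 3.773e+04 s = 0.4367 d.
C = 0.02371·exp(−0.075·0.4367) = 0.02371·0.9678 = 0.02295 mg/L.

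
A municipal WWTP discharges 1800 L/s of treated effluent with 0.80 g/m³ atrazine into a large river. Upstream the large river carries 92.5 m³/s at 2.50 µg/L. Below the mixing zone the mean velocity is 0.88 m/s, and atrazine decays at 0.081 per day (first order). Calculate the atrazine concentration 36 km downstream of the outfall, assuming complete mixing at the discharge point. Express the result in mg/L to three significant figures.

1800 L/s = 1.8 m³/s.
2.50 µg/L = 0.0025 mg/L.
After complete mixing, C₀ = (1.8·0.8 + 92.5·0.0025) / 94.3 = 0.01772 mg/L.
Travel time t = 3.6e+04 m / 0.88 m/s = 4.091e+04 s = 0.4735 d.
C = 0.01772·exp(−0.081·0.4735) = 0.01772·0.9624 = 0.01706 mg/L.

0.0171 mg/L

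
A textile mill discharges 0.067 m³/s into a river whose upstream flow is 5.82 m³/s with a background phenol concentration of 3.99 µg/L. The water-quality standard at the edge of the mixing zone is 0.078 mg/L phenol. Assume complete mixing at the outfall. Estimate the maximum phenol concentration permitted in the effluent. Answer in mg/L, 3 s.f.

3.99 µg/L = 0.00399 mg/L.
Mass balance: 0.078·5.887 = 0.067·Cₑ + 5.82·0.00399.
Cₑ = (0.4592 − 0.02322) / 0.067 = 6.507 mg/L.

6.51 mg/L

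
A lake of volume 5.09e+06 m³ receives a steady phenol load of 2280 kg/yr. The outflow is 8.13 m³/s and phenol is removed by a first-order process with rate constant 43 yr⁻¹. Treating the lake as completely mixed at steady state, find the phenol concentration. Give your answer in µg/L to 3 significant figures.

Outflow Q = 8.13 m³/s × 3.156e+07 s/yr = 2.566e+08 m³/yr.
Steady-state CSTR mass balance: W = Q·C + k·V·C, so C = W/(Q + kV).
Q + kV = 2.566e+08 + 43·5.09e+06 = 4.754e+08 m³/yr.
C = 2280/4.754e+08 = 4.796e-06 kg/m³ = 0.004796 mg/L = 4.796 µg/L.

4.80 µg/L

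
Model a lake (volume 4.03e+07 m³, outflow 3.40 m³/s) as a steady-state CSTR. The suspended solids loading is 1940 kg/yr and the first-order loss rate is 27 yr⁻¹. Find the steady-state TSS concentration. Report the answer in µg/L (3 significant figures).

Outflow Q = 3.40 m³/s × 3.156e+07 s/yr = 1.073e+08 m³/yr.
Steady-state CSTR mass balance: W = Q·C + k·V·C, so C = W/(Q + kV).
Q + kV = 1.073e+08 + 27·4.03e+07 = 1.195e+09 m³/yr.
C = 1940/1.195e+09 = 1.623e-06 kg/m³ = 0.001623 mg/L = 1.623 µg/L.

1.62 µg/L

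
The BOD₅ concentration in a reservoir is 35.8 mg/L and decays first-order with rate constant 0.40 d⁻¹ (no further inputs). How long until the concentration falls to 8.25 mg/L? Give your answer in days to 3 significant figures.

3.67 d

t = ln(C₀/C)/k = ln(35.8/8.25)/0.40 = 1.468/0.40 = 3.669 d.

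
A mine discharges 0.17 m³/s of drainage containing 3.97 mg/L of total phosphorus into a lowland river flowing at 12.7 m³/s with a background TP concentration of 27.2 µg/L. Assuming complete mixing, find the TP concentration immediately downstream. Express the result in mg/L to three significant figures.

27.2 µg/L = 0.0272 mg/L.
Flow-weighted mixing gives C = (0.17·3.97 + 12.7·0.0272) / (0.17 + 12.7) = 1.02/12.87 = 0.07928 mg/L.

0.0793 mg/L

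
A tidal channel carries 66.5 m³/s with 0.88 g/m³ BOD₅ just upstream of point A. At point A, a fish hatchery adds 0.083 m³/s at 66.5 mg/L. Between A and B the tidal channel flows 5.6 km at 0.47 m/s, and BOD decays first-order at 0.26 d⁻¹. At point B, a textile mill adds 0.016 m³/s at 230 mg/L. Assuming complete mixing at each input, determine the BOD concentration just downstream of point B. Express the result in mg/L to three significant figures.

After input A: C = (66.5·0.88 + 0.083·66.5) / 66.58 = 0.9618 mg/L.
Over the 5.6 km reach to input B (t = 1.191e+04 s = 0.1379 d), decay gives C = 0.9618·exp(−0.26·0.1379) = 0.9279 mg/L.
After input B: C = (66.58·0.9279 + 0.016·230) / 66.6 = 0.983 mg/L.

0.983 mg/L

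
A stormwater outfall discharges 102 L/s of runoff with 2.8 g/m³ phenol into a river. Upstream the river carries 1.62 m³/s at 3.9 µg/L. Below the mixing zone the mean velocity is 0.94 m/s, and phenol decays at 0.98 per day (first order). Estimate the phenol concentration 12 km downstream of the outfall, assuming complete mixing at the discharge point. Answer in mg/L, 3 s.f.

0.147 mg/L

102 L/s = 0.102 m³/s.
3.9 µg/L = 0.0039 mg/L.
After complete mixing, C₀ = (0.102·2.8 + 1.62·0.0039) / 1.722 = 0.1695 mg/L.
Travel time t = 1.2e+04 m / 0.94 m/s = 1.277e+04 s = 0.1478 d.
C = 0.1695·exp(−0.98·0.1478) = 0.1695·0.8652 = 0.1467 mg/L.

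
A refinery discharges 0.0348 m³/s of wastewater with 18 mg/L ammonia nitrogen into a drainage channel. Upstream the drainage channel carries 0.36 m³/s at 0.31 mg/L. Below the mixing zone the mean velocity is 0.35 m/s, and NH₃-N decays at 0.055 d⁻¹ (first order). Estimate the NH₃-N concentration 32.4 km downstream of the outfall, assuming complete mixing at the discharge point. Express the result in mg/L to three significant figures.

1.76 mg/L

After complete mixing, C₀ = (0.0348·18 + 0.36·0.31) / 0.3948 = 1.869 mg/L.
Travel time t = 3.24e+04 m / 0.35 m/s = 9.257e+04 s = 1.071 d.
C = 1.869·exp(−0.055·1.071) = 1.869·0.9428 = 1.762 mg/L.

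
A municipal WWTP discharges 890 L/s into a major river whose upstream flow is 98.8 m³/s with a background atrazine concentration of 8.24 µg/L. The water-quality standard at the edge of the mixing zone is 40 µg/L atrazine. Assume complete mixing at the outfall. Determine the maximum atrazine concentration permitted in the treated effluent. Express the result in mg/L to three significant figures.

3.57 mg/L

890 L/s = 0.89 m³/s.
8.24 µg/L = 0.00824 mg/L.
40 µg/L = 0.04 mg/L.
Mass balance: 0.04·99.69 = 0.89·Cₑ + 98.8·0.00824.
Cₑ = (3.988 − 0.8141) / 0.89 = 3.566 mg/L.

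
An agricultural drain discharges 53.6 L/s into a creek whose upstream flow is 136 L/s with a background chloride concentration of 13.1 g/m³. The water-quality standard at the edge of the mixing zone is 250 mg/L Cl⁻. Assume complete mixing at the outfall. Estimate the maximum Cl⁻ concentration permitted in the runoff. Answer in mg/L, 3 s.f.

53.6 L/s = 0.0536 m³/s.
136 L/s = 0.136 m³/s.
Mass balance: 250·0.1896 = 0.0536·Cₑ + 0.136·13.1.
Cₑ = (47.4 − 1.782) / 0.0536 = 851.1 mg/L.

851 mg/L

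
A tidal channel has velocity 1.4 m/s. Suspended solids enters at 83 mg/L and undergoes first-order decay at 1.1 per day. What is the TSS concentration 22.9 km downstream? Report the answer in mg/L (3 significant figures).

Travel time t = 22.9 km / 1.4 m/s = 2.29e+04/1.4 = 1.636e+04 s = 0.1893 d.
First-order decay: C = 83·exp(−1.1·0.1893) = 83·0.812 = 67.4 mg/L.

67.4 mg/L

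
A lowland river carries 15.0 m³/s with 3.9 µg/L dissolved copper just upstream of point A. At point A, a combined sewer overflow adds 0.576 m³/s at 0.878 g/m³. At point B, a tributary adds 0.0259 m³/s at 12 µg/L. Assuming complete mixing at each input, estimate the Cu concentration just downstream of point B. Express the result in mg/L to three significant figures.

0.0362 mg/L

3.9 µg/L = 0.0039 mg/L.
After input A: C = (15·0.0039 + 0.576·0.878) / 15.58 = 0.03622 mg/L.
12 µg/L = 0.012 mg/L.
After input B: C = (15.58·0.03622 + 0.0259·0.012) / 15.6 = 0.03618 mg/L.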